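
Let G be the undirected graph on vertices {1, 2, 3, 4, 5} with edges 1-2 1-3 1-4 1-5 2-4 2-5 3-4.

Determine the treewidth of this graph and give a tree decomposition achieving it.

Every bag has size at most 3, so the width is 3 − 1 = 2 and tw(G) ≤ 2. Conversely, {1, 2, 4} is a clique of size 3, and the vertices of any clique must share a bag in every tree decomposition; so some bag has ≥ 3 vertices and tw(G) ≥ 2. The upper and lower bounds meet at 2, so that is the treewidth.

Treewidth 2.
One such decomposition:
Bags: B1 = {1, 2, 4}  B2 = {1, 3, 4}  B3 = {1, 2, 5}
Tree: B1–B2, B1–B3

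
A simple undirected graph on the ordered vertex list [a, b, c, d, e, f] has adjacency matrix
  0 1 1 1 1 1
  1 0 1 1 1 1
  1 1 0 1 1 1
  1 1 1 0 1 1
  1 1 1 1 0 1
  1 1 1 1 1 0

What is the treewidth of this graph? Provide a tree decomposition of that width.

With just one bag of size 6, the width is 6 − 1 = 5, so tw(G) ≤ 5. For the lower bound, the 6 vertices {a, b, c, d, e, f} are pairwise adjacent, and any tree decomposition puts a clique entirely inside one bag — forcing width ≥ 5. Therefore the treewidth is 5.

Treewidth 5.
Bags: B1 = {a, b, c, d, e, f}
Tree: (single bag)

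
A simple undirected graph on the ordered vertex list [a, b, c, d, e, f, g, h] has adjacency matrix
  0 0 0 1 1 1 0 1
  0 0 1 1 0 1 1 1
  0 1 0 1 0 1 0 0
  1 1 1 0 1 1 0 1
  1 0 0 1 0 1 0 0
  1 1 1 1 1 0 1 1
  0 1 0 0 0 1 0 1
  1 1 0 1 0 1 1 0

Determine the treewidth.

A width-3 tree decomposition is:
Bags: B1 = {b, f, g, h}  B2 = {b, d, f, h}  B3 = {a, d, f, h}  B4 = {a, d, e, f}  B5 = {b, c, d, f}
Tree: B1–B2, B2–B3, B3–B4, B2–B5
The largest bag has 4 vertices, giving width 3; this decomposition certifies tw(G) ≤ 3. For the lower bound, the 4 vertices {a, d, e, f} are pairwise adjacent, and any tree decomposition puts a clique entirely inside one bag — forcing width ≥ 3. The upper and lower bounds meet at 3, so that is the treewidth.

3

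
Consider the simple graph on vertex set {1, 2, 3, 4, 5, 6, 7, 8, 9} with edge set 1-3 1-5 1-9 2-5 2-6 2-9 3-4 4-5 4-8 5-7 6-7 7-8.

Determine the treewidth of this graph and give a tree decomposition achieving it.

Treewidth 3.
One optimal decomposition is:
Bags: B1 = {3, 4, 7, 8}  B2 = {3, 4, 5, 7}  B3 = {1, 3, 5, 7}  B4 = {1, 5, 6, 7}  B5 = {1, 2, 5, 6}  B6 = {1, 2, 6, 9}
Tree: B1–B2, B2–B3, B3–B4, B4–B5, B5–B6

The largest bag has 4 vertices, giving width 3; this decomposition certifies tw(G) ≤ 3. For the lower bound: the 4 vertex sets {3,4,8}, {7}, {5}, {1,2,6,9} are disjoint, each induces a connected subgraph, and every pair is joined by at least one edge of G. Contracting each set to a single vertex therefore yields K_{4} as a minor, and since treewidth is minor-monotone, tw(G) ≥ tw(K_{4}) = 3. The upper and lower bounds meet at 3, so that is the treewidth.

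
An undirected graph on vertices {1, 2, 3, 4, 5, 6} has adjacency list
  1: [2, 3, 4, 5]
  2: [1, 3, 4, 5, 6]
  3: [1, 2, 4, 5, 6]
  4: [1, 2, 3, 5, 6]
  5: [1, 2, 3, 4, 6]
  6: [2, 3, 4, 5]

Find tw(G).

A width-4 tree decomposition is:
Bags: B1 = {1, 2, 3, 4, 5}  B2 = {2, 3, 4, 5, 6}
Tree: B1–B2
Each bag holds 5 vertices, so the decomposition has width 4, which upper-bounds the treewidth. On the other hand G contains the 5-clique {1, 2, 3, 4, 5}. A clique must lie in a single bag of any decomposition, so no decomposition can have width below 4. Combining the bounds, tw(G) = 4.

4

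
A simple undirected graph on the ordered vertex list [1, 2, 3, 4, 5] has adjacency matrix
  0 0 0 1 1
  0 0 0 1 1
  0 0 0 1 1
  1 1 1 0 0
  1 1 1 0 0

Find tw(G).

A width-2 tree decomposition is:
Bags: B1 = {3, 4, 5}  B2 = {2, 4, 5}  B3 = {1, 4, 5}
Tree: B1–B2, B2–B3
Each bag holds 3 vertices, so the decomposition has width 2, which upper-bounds the treewidth. For the lower bound, G contains the cycle 5–3–4–2–5, so G is not a forest; only forests have treewidth ≤ 1, hence tw(G) ≥ 2. Therefore the treewidth is 2.

2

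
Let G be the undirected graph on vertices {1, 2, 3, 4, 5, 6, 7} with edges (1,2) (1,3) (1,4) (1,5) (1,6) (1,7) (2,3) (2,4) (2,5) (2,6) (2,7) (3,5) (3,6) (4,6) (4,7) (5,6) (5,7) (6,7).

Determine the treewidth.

A width-4 tree decomposition is:
Bags: B1 = {1, 2, 4, 6, 7}  B2 = {1, 2, 5, 6, 7}  B3 = {1, 2, 3, 5, 6}
Tree: B1–B2, B2–B3
The largest bag has 5 vertices, giving width 4; this decomposition certifies tw(G) ≤ 4. For the lower bound, the 5 vertices {1, 2, 4, 6, 7} are pairwise adjacent, and any tree decomposition puts a clique entirely inside one bag — forcing width ≥ 4. Combining the bounds, tw(G) = 4.

4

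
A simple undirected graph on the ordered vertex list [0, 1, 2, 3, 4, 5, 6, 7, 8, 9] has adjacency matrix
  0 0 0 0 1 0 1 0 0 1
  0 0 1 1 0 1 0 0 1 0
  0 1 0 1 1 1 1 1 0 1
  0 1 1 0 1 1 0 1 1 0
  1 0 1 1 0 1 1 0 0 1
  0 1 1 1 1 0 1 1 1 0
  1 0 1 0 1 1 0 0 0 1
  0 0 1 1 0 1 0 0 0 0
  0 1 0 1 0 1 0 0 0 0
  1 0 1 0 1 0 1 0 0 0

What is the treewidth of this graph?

3

A width-3 tree decomposition is:
Bags: B1 = {1, 2, 3, 5}  B2 = {2, 3, 5, 7}  B3 = {2, 3, 4, 5}  B4 = {2, 4, 5, 6}  B5 = {1, 3, 5, 8}  B6 = {2, 4, 6, 9}  B7 = {0, 4, 6, 9}
Tree: B1–B2, B1–B3, B3–B4, B1–B5, B4–B6, B6–B7
The largest bag has 4 vertices, giving width 3; this decomposition certifies tw(G) ≤ 3. Conversely, {0, 4, 6, 9} is a clique of size 4, and the vertices of any clique must share a bag in every tree decomposition; so some bag has ≥ 4 vertices and tw(G) ≥ 3. Therefore the treewidth is 3.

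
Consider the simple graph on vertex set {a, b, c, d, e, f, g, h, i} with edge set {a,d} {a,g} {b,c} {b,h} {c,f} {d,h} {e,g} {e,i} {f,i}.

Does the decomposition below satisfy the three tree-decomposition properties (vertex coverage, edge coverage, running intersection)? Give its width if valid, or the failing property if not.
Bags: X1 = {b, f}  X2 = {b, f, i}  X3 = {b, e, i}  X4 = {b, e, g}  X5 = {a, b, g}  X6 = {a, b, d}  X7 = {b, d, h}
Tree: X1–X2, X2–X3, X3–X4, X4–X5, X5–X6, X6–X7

No — vertex c appears in no bag.

A tree decomposition must satisfy three properties: every vertex lies in some bag; for every edge, both endpoints lie together in some bag; and for every vertex, the bags containing it form a connected subtree. Here vertex c appears in no bag, so the decomposition is invalid.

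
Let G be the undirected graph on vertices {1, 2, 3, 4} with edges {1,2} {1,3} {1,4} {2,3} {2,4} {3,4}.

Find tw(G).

A width-3 tree decomposition is:
Bags: B1 = {1, 2, 3, 4}
Tree: (single bag)
A single bag containing all 4 vertices is trivially a valid decomposition of width 3. On the other hand G contains the 4-clique {1, 2, 3, 4}. A clique must lie in a single bag of any decomposition, so no decomposition can have width below 3. Therefore the treewidth is 3.

3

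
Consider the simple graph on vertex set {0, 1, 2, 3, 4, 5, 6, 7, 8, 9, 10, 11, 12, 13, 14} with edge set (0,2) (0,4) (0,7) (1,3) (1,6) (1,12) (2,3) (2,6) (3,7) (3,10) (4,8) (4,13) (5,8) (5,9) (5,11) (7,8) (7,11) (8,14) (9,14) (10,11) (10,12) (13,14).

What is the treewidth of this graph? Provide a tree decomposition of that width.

Treewidth 3.
Bags: B1 = {1, 6, 10, 12}  B2 = {1, 3, 6, 10}  B3 = {2, 3, 6, 10}  B4 = {2, 3, 10, 11}  B5 = {2, 3, 7, 11}  B6 = {0, 2, 7, 11}  B7 = {0, 5, 7, 11}  B8 = {0, 5, 7, 8}  B9 = {0, 4, 5, 8}  B10 = {4, 5, 8, 9}  B11 = {4, 8, 9, 14}  B12 = {4, 9, 13, 14}
Tree: B1–B2, B2–B3, B3–B4, B4–B5, B5–B6, B6–B7, B7–B8, B8–B9, B9–B10, B10–B11, B11–B12

The largest bag has 4 vertices, giving width 3; this decomposition certifies tw(G) ≤ 3. For the lower bound: the 4 vertex sets {1,6,12}, {10}, {3}, {0,2,7,11} are disjoint, each induces a connected subgraph, and every pair is joined by at least one edge of G. Contracting each set to a single vertex therefore yields K_{4} as a minor, and since treewidth is minor-monotone, tw(G) ≥ tw(K_{4}) = 3. Combining the bounds, tw(G) = 3.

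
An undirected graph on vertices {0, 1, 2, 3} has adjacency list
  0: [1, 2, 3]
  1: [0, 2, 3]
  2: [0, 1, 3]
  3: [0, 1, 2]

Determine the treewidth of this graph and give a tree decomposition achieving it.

Treewidth 3.
One such decomposition:
Bags: B1 = {0, 1, 2, 3}
Tree: (single bag)

A single bag containing all 4 vertices is trivially a valid decomposition of width 3. Conversely, {0, 1, 2, 3} is a clique of size 4, and the vertices of any clique must share a bag in every tree decomposition; so some bag has ≥ 4 vertices and tw(G) ≥ 3. The upper and lower bounds meet at 3, so that is the treewidth.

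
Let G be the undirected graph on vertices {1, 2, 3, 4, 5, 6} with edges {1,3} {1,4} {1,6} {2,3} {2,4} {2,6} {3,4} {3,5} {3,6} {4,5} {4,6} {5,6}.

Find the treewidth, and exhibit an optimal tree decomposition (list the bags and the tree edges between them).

Each bag holds 4 vertices, so the decomposition has width 3, which upper-bounds the treewidth. For the lower bound, the 4 vertices {1, 3, 4, 6} are pairwise adjacent, and any tree decomposition puts a clique entirely inside one bag — forcing width ≥ 3. Combining the bounds, tw(G) = 3.

Treewidth 3.
Bags: B1 = {2, 3, 4, 6}  B2 = {3, 4, 5, 6}  B3 = {1, 3, 4, 6}
Tree: B1–B2, B1–B3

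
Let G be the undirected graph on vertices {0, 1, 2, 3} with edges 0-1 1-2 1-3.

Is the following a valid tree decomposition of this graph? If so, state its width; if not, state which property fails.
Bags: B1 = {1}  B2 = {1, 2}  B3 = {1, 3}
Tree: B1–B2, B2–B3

No — vertex 0 appears in no bag.

A tree decomposition must satisfy three properties: every vertex lies in some bag; for every edge, both endpoints lie together in some bag; and for every vertex, the bags containing it form a connected subtree. Here vertex 0 appears in no bag, so the decomposition is invalid.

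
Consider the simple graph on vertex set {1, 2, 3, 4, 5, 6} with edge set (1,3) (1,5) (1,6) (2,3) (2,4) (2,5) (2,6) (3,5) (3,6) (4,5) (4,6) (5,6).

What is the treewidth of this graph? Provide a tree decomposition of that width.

Treewidth 3.
Bags: B1 = {1, 3, 5, 6}  B2 = {2, 3, 5, 6}  B3 = {2, 4, 5, 6}
Tree: B1–B2, B2–B3

Every bag has size at most 4, so the width is 4 − 1 = 3 and tw(G) ≤ 3. For the lower bound, the 4 vertices {1, 3, 5, 6} are pairwise adjacent, and any tree decomposition puts a clique entirely inside one bag — forcing width ≥ 3. Hence tw(G) = 3 exactly.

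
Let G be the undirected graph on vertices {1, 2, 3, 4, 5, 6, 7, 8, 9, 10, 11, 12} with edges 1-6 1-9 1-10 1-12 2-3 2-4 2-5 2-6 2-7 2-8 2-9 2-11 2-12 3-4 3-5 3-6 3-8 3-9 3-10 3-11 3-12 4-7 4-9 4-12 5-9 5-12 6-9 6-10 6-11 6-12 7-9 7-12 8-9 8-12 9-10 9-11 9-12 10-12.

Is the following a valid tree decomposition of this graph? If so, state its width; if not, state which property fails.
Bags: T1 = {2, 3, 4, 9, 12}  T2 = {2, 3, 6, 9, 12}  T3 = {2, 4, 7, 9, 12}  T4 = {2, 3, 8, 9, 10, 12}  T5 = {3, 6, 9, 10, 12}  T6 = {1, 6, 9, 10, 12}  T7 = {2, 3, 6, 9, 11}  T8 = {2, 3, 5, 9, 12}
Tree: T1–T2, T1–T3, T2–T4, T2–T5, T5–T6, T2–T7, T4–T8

No — bags containing vertex 10 are not connected in the tree.

A tree decomposition must satisfy three properties: every vertex lies in some bag; for every edge, both endpoints lie together in some bag; and for every vertex, the bags containing it form a connected subtree. Here bags containing vertex 10 are not connected in the tree, so the decomposition is invalid.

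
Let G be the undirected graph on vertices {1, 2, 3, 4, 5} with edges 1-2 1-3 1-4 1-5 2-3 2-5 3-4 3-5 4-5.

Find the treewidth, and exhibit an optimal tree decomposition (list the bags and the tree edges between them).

Every bag has size at most 4, so the width is 4 − 1 = 3 and tw(G) ≤ 3. For the lower bound, the 4 vertices {1, 2, 3, 5} are pairwise adjacent, and any tree decomposition puts a clique entirely inside one bag — forcing width ≥ 3. Hence tw(G) = 3 exactly.

Treewidth 3.
One such decomposition:
Bags: B1 = {1, 3, 4, 5}  B2 = {1, 2, 3, 5}
Tree: B1–B2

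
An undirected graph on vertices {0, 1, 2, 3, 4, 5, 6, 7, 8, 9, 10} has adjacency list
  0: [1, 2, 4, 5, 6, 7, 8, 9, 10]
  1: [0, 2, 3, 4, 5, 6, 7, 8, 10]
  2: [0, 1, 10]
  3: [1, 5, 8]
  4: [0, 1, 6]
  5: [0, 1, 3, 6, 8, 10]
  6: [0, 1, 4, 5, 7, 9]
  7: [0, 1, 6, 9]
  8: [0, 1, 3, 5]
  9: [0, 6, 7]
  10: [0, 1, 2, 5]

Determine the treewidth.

3

A width-3 tree decomposition is:
Bags: B1 = {0, 1, 5, 10}  B2 = {0, 1, 5, 6}  B3 = {0, 1, 6, 7}  B4 = {0, 1, 5, 8}  B5 = {0, 1, 2, 10}  B6 = {0, 1, 4, 6}  B7 = {1, 3, 5, 8}  B8 = {0, 6, 7, 9}
Tree: B1–B2, B2–B3, B1–B4, B1–B5, B3–B6, B4–B7, B3–B8
Each bag holds 4 vertices, so the decomposition has width 3, which upper-bounds the treewidth. Conversely, {0, 1, 2, 10} is a clique of size 4, and the vertices of any clique must share a bag in every tree decomposition; so some bag has ≥ 4 vertices and tw(G) ≥ 3. Combining the bounds, tw(G) = 3.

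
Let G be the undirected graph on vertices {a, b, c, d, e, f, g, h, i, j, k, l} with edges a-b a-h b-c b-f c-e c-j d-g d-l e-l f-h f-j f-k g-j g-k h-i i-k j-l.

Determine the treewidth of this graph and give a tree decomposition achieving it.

Treewidth 3.
One optimal decomposition is:
Bags: B1 = {c, d, e, l}  B2 = {c, d, j, l}  B3 = {c, d, g, j}  B4 = {b, c, g, j}  B5 = {b, f, g, j}  B6 = {b, f, g, k}  B7 = {a, b, f, k}  B8 = {a, f, h, k}  B9 = {a, h, i, k}
Tree: B1–B2, B2–B3, B3–B4, B4–B5, B5–B6, B6–B7, B7–B8, B8–B9

Each bag holds 4 vertices, so the decomposition has width 3, which upper-bounds the treewidth. For the lower bound: the 4 vertex sets {d,e,l}, {c}, {j}, {b,f,g,k} are disjoint, each induces a connected subgraph, and every pair is joined by at least one edge of G. Contracting each set to a single vertex therefore yields K_{4} as a minor, and since treewidth is minor-monotone, tw(G) ≥ tw(K_{4}) = 3. Hence tw(G) = 3 exactly.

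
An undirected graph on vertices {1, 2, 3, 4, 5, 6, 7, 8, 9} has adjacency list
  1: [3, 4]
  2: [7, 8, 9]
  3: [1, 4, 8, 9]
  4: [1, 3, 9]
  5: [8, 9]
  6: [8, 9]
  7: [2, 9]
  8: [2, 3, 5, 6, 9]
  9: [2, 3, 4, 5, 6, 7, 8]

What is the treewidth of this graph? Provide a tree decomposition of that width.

Each bag holds 3 vertices, so the decomposition has width 2, which upper-bounds the treewidth. On the other hand G contains the 3-clique {1, 3, 4}. A clique must lie in a single bag of any decomposition, so no decomposition can have width below 2. The upper and lower bounds meet at 2, so that is the treewidth.

Treewidth 2.
Bags: B1 = {3, 8, 9}  B2 = {6, 8, 9}  B3 = {3, 4, 9}  B4 = {2, 8, 9}  B5 = {5, 8, 9}  B6 = {1, 3, 4}  B7 = {2, 7, 9}
Tree: B1–B2, B1–B3, B2–B4, B1–B5, B3–B6, B4–B7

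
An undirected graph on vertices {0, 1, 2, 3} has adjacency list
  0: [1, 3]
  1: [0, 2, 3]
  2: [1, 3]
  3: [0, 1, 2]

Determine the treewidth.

A width-2 tree decomposition is:
Bags: B1 = {0, 1, 3}  B2 = {1, 2, 3}
Tree: B1–B2
Each bag holds 3 vertices, so the decomposition has width 2, which upper-bounds the treewidth. Conversely, {0, 1, 3} is a clique of size 3, and the vertices of any clique must share a bag in every tree decomposition; so some bag has ≥ 3 vertices and tw(G) ≥ 2. The upper and lower bounds meet at 2, so that is the treewidth.

2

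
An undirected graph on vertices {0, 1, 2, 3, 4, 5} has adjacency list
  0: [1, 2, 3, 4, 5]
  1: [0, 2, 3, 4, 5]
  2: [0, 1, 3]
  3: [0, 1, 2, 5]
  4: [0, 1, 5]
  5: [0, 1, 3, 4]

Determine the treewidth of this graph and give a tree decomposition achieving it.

Each bag holds 4 vertices, so the decomposition has width 3, which upper-bounds the treewidth. Conversely, {0, 1, 2, 3} is a clique of size 4, and the vertices of any clique must share a bag in every tree decomposition; so some bag has ≥ 4 vertices and tw(G) ≥ 3. Combining the bounds, tw(G) = 3.

Treewidth 3.
One such decomposition:
Bags: B1 = {0, 1, 3, 5}  B2 = {0, 1, 4, 5}  B3 = {0, 1, 2, 3}
Tree: B1–B2, B1–B3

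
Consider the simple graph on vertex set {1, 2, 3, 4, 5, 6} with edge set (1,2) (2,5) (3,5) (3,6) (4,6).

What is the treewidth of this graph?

1

A width-1 tree decomposition is:
Bags: B1 = {4, 6}  B2 = {3, 6}  B3 = {3, 5}  B4 = {2, 5}  B5 = {1, 2}
Tree: B1–B2, B2–B3, B3–B4, B4–B5
Each bag holds 2 vertices, so the decomposition has width 1, which upper-bounds the treewidth. G has an edge, so its treewidth is at least 1. Therefore the treewidth is 1.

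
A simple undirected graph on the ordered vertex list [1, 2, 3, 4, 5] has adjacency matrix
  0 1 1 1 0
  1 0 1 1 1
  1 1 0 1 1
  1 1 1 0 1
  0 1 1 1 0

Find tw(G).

3

A width-3 tree decomposition is:
Bags: B1 = {1, 2, 3, 4}  B2 = {2, 3, 4, 5}
Tree: B1–B2
Every bag has size at most 4, so the width is 4 − 1 = 3 and tw(G) ≤ 3. On the other hand G contains the 4-clique {1, 2, 3, 4}. A clique must lie in a single bag of any decomposition, so no decomposition can have width below 3. Hence tw(G) = 3 exactly.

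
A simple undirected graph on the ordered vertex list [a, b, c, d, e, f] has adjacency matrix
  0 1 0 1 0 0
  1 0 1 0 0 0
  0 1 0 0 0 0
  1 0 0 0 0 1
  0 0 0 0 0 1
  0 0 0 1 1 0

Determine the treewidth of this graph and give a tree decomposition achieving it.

Treewidth 1.
One such decomposition:
Bags: B1 = {e, f}  B2 = {d, f}  B3 = {a, d}  B4 = {a, b}  B5 = {b, c}
Tree: B1–B2, B2–B3, B3–B4, B4–B5

Each bag holds 2 vertices, so the decomposition has width 1, which upper-bounds the treewidth. G has an edge, so its treewidth is at least 1. Therefore the treewidth is 1.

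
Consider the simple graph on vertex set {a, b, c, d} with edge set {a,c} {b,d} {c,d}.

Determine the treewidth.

1

A width-1 tree decomposition is:
Bags: B1 = {a, c}  B2 = {c, d}  B3 = {b, d}
Tree: B1–B2, B2–B3
The largest bag has 2 vertices, giving width 1; this decomposition certifies tw(G) ≤ 1. Since G has at least one edge (e.g. a–c), it is not an edgeless graph, so tw(G) ≥ 1. Hence tw(G) = 1 exactly.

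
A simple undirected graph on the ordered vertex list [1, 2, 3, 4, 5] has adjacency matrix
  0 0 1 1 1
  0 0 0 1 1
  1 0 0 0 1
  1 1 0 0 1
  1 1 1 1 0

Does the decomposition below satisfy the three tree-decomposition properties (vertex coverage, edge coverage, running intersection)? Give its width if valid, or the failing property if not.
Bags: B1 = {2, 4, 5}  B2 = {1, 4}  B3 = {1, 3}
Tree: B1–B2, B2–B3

A tree decomposition must satisfy three properties: every vertex lies in some bag; for every edge, both endpoints lie together in some bag; and for every vertex, the bags containing it form a connected subtree. Here edge (5,1) lies in no bag, so the decomposition is invalid.

No — edge (5,1) lies in no bag.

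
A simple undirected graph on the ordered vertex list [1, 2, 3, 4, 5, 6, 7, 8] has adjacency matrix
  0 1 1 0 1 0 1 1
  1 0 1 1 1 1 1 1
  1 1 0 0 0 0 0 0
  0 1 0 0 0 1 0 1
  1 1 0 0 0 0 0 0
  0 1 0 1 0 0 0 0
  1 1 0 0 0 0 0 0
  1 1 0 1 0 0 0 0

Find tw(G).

A width-2 tree decomposition is:
Bags: B1 = {1, 2, 5}  B2 = {1, 2, 8}  B3 = {2, 4, 8}  B4 = {2, 4, 6}  B5 = {1, 2, 7}  B6 = {1, 2, 3}
Tree: B1–B2, B2–B3, B3–B4, B1–B5, B1–B6
The largest bag has 3 vertices, giving width 2; this decomposition certifies tw(G) ≤ 2. For the lower bound, the 3 vertices {1, 2, 8} are pairwise adjacent, and any tree decomposition puts a clique entirely inside one bag — forcing width ≥ 2. The upper and lower bounds meet at 2, so that is the treewidth.

2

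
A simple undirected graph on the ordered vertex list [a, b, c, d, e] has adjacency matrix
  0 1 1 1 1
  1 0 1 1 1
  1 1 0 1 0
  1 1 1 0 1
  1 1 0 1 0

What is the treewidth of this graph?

A width-3 tree decomposition is:
Bags: B1 = {a, b, d, e}  B2 = {a, b, c, d}
Tree: B1–B2
Every bag has size at most 4, so the width is 4 − 1 = 3 and tw(G) ≤ 3. Conversely, {a, b, d, e} is a clique of size 4, and the vertices of any clique must share a bag in every tree decomposition; so some bag has ≥ 4 vertices and tw(G) ≥ 3. Combining the bounds, tw(G) = 3.

3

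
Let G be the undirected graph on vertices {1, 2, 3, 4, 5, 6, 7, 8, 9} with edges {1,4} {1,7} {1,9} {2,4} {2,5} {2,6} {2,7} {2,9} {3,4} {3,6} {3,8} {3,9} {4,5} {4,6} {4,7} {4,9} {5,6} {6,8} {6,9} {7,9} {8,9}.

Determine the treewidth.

A width-3 tree decomposition is:
Bags: B1 = {2, 4, 6, 9}  B2 = {3, 4, 6, 9}  B3 = {3, 6, 8, 9}  B4 = {2, 4, 7, 9}  B5 = {2, 4, 5, 6}  B6 = {1, 4, 7, 9}
Tree: B1–B2, B2–B3, B1–B4, B1–B5, B4–B6
Each bag holds 4 vertices, so the decomposition has width 3, which upper-bounds the treewidth. Conversely, {3, 6, 8, 9} is a clique of size 4, and the vertices of any clique must share a bag in every tree decomposition; so some bag has ≥ 4 vertices and tw(G) ≥ 3. Combining the bounds, tw(G) = 3.

3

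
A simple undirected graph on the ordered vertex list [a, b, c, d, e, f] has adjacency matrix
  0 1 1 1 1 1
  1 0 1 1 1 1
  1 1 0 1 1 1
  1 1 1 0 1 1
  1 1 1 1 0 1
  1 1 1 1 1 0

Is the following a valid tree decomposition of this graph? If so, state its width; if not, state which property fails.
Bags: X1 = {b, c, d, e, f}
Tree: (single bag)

No — vertex a appears in no bag.

A tree decomposition must satisfy three properties: every vertex lies in some bag; for every edge, both endpoints lie together in some bag; and for every vertex, the bags containing it form a connected subtree. Here vertex a appears in no bag, so the decomposition is invalid.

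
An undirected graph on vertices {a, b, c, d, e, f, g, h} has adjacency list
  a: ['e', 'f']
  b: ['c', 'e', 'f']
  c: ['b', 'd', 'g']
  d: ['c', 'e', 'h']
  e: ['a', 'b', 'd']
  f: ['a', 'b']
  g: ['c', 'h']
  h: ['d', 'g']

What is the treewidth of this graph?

2

A width-2 tree decomposition is:
Bags: B1 = {d, g, h}  B2 = {c, d, g}  B3 = {c, d, e}  B4 = {b, c, e}  B5 = {a, b, e}  B6 = {a, b, f}
Tree: B1–B2, B2–B3, B3–B4, B4–B5, B5–B6
The largest bag has 3 vertices, giving width 2; this decomposition certifies tw(G) ≤ 2. Since h–g–c–d–h is a cycle in G, G is not acyclic. Forests are exactly the graphs of treewidth ≤ 1, so tw(G) ≥ 2. Combining the bounds, tw(G) = 2.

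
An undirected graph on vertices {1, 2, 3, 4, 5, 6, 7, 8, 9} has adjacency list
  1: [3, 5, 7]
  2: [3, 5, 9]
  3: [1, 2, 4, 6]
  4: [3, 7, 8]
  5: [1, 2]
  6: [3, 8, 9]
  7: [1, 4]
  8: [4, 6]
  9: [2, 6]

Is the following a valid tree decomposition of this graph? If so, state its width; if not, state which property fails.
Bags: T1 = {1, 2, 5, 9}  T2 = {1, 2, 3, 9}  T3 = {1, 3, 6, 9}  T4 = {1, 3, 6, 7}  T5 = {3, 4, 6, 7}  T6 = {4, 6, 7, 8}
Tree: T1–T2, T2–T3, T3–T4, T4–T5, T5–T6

Checking the three conditions: (i) the bags cover all of {1, 2, 3, 4, 5, 6, 7, 8, 9}; (ii) for each edge, some bag contains both endpoints; (iii) the bags containing any fixed vertex form a subtree. All hold, so the decomposition is valid with width 4 − 1 = 3.

Yes; width 3.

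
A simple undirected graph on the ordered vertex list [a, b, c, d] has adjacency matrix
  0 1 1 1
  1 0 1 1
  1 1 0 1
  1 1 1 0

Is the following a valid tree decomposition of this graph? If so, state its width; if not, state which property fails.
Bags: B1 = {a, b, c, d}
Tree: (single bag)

Yes; width 3.

Vertex coverage: the bags together contain {a, b, c, d}, the full vertex set. Edge coverage: each edge of G has both endpoints in at least one bag. Running intersection: for every vertex, the bags containing it form a connected subtree. All three properties hold, so this is a valid tree decomposition of width max|bag| − 1 = 3, and hence tw(G) ≤ 3.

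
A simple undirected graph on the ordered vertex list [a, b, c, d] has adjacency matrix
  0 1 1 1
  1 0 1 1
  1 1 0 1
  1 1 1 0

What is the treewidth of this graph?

3

A width-3 tree decomposition is:
Bags: B1 = {a, b, c, d}
Tree: (single bag)
With just one bag of size 4, the width is 4 − 1 = 3, so tw(G) ≤ 3. For the lower bound, the 4 vertices {a, b, c, d} are pairwise adjacent, and any tree decomposition puts a clique entirely inside one bag — forcing width ≥ 3. Combining the bounds, tw(G) = 3.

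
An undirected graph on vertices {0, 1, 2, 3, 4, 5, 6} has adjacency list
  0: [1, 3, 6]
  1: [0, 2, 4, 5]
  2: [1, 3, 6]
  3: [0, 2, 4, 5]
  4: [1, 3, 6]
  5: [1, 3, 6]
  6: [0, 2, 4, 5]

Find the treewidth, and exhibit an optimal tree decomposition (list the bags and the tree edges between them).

Every bag has size at most 4, so the width is 4 − 1 = 3 and tw(G) ≤ 3. For the lower bound: the 4 vertex sets {1,4}, {0,6}, {3}, {5} are disjoint, each induces a connected subgraph, and every pair is joined by at least one edge of G. Contracting each set to a single vertex therefore yields K_{4} as a minor, and since treewidth is minor-monotone, tw(G) ≥ tw(K_{4}) = 3. Therefore the treewidth is 3.

Treewidth 3.
Bags: B1 = {1, 3, 4, 6}  B2 = {0, 1, 3, 6}  B3 = {1, 3, 5, 6}  B4 = {1, 2, 3, 6}
Tree: B1–B2, B2–B3, B3–B4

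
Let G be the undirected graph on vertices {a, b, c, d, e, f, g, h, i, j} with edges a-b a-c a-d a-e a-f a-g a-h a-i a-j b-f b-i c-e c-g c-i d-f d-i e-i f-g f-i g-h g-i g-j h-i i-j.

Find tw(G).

3

A width-3 tree decomposition is:
Bags: B1 = {a, f, g, i}  B2 = {a, g, h, i}  B3 = {a, c, g, i}  B4 = {a, g, i, j}  B5 = {a, d, f, i}  B6 = {a, b, f, i}  B7 = {a, c, e, i}
Tree: B1–B2, B2–B3, B1–B4, B1–B5, B5–B6, B3–B7
Each bag holds 4 vertices, so the decomposition has width 3, which upper-bounds the treewidth. On the other hand G contains the 4-clique {a, d, f, i}. A clique must lie in a single bag of any decomposition, so no decomposition can have width below 3. Hence tw(G) = 3 exactly.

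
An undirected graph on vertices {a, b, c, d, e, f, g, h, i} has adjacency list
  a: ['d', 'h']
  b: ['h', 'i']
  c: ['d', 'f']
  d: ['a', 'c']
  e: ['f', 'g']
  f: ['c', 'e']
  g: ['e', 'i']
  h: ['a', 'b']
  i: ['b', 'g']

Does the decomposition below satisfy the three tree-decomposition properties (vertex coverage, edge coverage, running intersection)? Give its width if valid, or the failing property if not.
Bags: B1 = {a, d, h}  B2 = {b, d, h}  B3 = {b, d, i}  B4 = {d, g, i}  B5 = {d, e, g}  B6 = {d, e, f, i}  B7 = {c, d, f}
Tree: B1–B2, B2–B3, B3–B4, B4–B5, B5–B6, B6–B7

No — bags containing vertex i are not connected in the tree.

A tree decomposition must satisfy three properties: every vertex lies in some bag; for every edge, both endpoints lie together in some bag; and for every vertex, the bags containing it form a connected subtree. Here bags containing vertex i are not connected in the tree, so the decomposition is invalid.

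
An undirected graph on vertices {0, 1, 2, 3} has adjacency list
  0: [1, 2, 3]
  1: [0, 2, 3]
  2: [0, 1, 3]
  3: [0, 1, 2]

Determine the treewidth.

3

A width-3 tree decomposition is:
Bags: B1 = {0, 1, 2, 3}
Tree: (single bag)
A single bag containing all 4 vertices is trivially a valid decomposition of width 3. For the lower bound, the 4 vertices {0, 1, 2, 3} are pairwise adjacent, and any tree decomposition puts a clique entirely inside one bag — forcing width ≥ 3. Therefore the treewidth is 3.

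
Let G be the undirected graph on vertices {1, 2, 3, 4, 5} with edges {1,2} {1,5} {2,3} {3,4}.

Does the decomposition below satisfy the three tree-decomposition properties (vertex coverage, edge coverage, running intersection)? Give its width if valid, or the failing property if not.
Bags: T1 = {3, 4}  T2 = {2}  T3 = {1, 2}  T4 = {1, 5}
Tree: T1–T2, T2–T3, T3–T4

No — edge (3,2) lies in no bag.

A tree decomposition must satisfy three properties: every vertex lies in some bag; for every edge, both endpoints lie together in some bag; and for every vertex, the bags containing it form a connected subtree. Here edge (3,2) lies in no bag, so the decomposition is invalid.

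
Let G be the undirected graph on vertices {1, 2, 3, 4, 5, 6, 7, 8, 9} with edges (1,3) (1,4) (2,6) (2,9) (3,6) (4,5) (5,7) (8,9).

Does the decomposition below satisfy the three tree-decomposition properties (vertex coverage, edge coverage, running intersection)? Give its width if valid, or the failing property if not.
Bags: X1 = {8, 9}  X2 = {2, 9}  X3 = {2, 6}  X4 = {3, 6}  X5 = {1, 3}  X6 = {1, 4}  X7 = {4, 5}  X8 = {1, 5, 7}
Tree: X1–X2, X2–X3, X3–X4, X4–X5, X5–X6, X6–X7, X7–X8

A tree decomposition must satisfy three properties: every vertex lies in some bag; for every edge, both endpoints lie together in some bag; and for every vertex, the bags containing it form a connected subtree. Here bags containing vertex 1 are not connected in the tree, so the decomposition is invalid.

No — bags containing vertex 1 are not connected in the tree.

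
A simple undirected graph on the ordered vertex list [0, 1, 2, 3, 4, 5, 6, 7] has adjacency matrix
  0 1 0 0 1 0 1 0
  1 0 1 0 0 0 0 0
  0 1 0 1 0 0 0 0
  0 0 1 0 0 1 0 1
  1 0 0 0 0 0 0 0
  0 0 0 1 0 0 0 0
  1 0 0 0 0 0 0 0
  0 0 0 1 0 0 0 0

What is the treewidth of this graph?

A width-1 tree decomposition is:
Bags: B1 = {2, 3}  B2 = {1, 2}  B3 = {0, 1}  B4 = {3, 7}  B5 = {3, 5}  B6 = {0, 4}  B7 = {0, 6}
Tree: B1–B2, B2–B3, B1–B4, B4–B5, B3–B6, B6–B7
The largest bag has 2 vertices, giving width 1; this decomposition certifies tw(G) ≤ 1. G has an edge, so its treewidth is at least 1. Combining the bounds, tw(G) = 1.

1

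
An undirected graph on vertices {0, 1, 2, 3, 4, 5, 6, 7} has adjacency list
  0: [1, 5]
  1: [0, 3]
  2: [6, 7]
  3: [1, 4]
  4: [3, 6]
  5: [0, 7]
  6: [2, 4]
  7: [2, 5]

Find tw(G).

2

A width-2 tree decomposition is:
Bags: B1 = {2, 6, 7}  B2 = {4, 6, 7}  B3 = {3, 4, 7}  B4 = {1, 3, 7}  B5 = {0, 1, 7}  B6 = {0, 5, 7}
Tree: B1–B2, B2–B3, B3–B4, B4–B5, B5–B6
Each bag holds 3 vertices, so the decomposition has width 2, which upper-bounds the treewidth. Since 7–2–6–4–3–1–0–5–7 is a cycle in G, G is not acyclic. Forests are exactly the graphs of treewidth ≤ 1, so tw(G) ≥ 2. Therefore the treewidth is 2.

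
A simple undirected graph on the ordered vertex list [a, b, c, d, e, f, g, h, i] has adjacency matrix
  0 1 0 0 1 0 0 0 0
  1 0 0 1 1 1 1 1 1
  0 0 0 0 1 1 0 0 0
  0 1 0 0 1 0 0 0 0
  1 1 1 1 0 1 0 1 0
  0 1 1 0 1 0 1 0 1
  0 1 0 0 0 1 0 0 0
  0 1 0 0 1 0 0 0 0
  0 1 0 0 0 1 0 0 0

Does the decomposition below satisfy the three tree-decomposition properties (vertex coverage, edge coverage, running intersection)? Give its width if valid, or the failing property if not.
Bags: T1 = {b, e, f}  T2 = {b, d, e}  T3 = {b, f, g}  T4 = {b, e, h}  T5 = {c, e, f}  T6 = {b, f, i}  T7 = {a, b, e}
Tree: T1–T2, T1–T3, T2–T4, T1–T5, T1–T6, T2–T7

Yes; width 2.

Every vertex of G appears in some bag (union = {a, b, c, d, e, f, g, h, i}); every edge is covered by a bag; and for each vertex v the set of bags containing v is connected in the bag tree. The decomposition is therefore valid. The largest bag has 3 vertices, so the width is 2.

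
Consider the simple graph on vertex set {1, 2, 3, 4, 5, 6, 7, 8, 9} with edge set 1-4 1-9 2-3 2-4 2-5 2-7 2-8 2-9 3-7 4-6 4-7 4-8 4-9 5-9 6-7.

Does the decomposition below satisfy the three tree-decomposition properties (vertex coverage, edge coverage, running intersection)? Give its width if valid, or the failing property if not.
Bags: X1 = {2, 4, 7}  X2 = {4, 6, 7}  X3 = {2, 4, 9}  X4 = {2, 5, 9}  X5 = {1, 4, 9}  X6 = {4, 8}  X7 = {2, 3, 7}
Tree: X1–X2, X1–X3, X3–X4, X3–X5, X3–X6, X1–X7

A tree decomposition must satisfy three properties: every vertex lies in some bag; for every edge, both endpoints lie together in some bag; and for every vertex, the bags containing it form a connected subtree. Here edge (2,8) lies in no bag, so the decomposition is invalid.

No — edge (2,8) lies in no bag.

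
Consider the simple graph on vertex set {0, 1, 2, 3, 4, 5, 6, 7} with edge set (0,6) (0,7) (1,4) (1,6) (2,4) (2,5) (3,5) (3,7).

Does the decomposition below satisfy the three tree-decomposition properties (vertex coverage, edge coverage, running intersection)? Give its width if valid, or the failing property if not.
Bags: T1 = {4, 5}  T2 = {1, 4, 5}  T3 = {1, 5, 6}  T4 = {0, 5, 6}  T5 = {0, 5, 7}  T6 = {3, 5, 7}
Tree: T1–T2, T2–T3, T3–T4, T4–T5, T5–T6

No — vertex 2 appears in no bag.

A tree decomposition must satisfy three properties: every vertex lies in some bag; for every edge, both endpoints lie together in some bag; and for every vertex, the bags containing it form a connected subtree. Here vertex 2 appears in no bag, so the decomposition is invalid.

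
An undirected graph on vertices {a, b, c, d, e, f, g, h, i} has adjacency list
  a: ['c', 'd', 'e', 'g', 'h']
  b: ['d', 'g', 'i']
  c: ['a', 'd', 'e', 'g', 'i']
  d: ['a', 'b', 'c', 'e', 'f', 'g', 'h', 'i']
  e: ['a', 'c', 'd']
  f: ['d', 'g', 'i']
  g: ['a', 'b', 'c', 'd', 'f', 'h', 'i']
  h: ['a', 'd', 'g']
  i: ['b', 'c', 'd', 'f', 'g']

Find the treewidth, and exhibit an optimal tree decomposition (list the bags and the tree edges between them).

The largest bag has 4 vertices, giving width 3; this decomposition certifies tw(G) ≤ 3. For the lower bound, the 4 vertices {a, d, g, h} are pairwise adjacent, and any tree decomposition puts a clique entirely inside one bag — forcing width ≥ 3. Combining the bounds, tw(G) = 3.

Treewidth 3.
Bags: B1 = {a, c, d, g}  B2 = {a, d, g, h}  B3 = {a, c, d, e}  B4 = {c, d, g, i}  B5 = {b, d, g, i}  B6 = {d, f, g, i}
Tree: B1–B2, B1–B3, B1–B4, B4–B5, B4–B6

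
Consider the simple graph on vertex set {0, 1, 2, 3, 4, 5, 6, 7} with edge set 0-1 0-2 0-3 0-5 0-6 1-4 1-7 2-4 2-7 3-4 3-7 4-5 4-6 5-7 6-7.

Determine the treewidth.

3

A width-3 tree decomposition is:
Bags: B1 = {0, 3, 4, 7}  B2 = {0, 1, 4, 7}  B3 = {0, 4, 5, 7}  B4 = {0, 4, 6, 7}  B5 = {0, 2, 4, 7}
Tree: B1–B2, B2–B3, B3–B4, B4–B5
The largest bag has 4 vertices, giving width 3; this decomposition certifies tw(G) ≤ 3. For the lower bound: the 4 vertex sets {3,4}, {1,7}, {0}, {5} are disjoint, each induces a connected subgraph, and every pair is joined by at least one edge of G. Contracting each set to a single vertex therefore yields K_{4} as a minor, and since treewidth is minor-monotone, tw(G) ≥ tw(K_{4}) = 3. Hence tw(G) = 3 exactly.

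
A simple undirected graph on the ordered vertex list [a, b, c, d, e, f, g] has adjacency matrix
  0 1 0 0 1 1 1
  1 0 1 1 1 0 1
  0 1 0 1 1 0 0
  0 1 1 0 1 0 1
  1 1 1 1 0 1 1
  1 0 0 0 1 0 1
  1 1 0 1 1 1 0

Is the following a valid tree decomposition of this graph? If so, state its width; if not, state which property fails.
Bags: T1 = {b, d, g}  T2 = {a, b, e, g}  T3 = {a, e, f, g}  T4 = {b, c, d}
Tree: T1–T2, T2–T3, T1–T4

No — edge (e,d) lies in no bag.

A tree decomposition must satisfy three properties: every vertex lies in some bag; for every edge, both endpoints lie together in some bag; and for every vertex, the bags containing it form a connected subtree. Here edge (e,d) lies in no bag, so the decomposition is invalid.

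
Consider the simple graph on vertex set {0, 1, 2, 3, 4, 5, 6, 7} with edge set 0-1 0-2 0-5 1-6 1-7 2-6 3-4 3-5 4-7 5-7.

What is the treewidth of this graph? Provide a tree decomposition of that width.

Treewidth 2.
Bags: B1 = {0, 2, 6}  B2 = {0, 1, 6}  B3 = {0, 1, 5}  B4 = {1, 5, 7}  B5 = {3, 5, 7}  B6 = {3, 4, 7}
Tree: B1–B2, B2–B3, B3–B4, B4–B5, B5–B6

Each bag holds 3 vertices, so the decomposition has width 2, which upper-bounds the treewidth. The edges 2–6–1–0–2 form a cycle, so G is not a tree and its treewidth is at least 2. The upper and lower bounds meet at 2, so that is the treewidth.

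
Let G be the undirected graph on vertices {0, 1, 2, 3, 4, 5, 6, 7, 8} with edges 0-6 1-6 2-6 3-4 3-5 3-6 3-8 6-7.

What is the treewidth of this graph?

A width-1 tree decomposition is:
Bags: B1 = {6, 7}  B2 = {3, 6}  B3 = {0, 6}  B4 = {3, 4}  B5 = {3, 8}  B6 = {1, 6}  B7 = {2, 6}  B8 = {3, 5}
Tree: B1–B2, B2–B3, B2–B4, B4–B5, B1–B6, B1–B7, B5–B8
Every bag has size at most 2, so the width is 2 − 1 = 1 and tw(G) ≤ 1. Since G has at least one edge (e.g. 7–6), it is not an edgeless graph, so tw(G) ≥ 1. Hence tw(G) = 1 exactly.

1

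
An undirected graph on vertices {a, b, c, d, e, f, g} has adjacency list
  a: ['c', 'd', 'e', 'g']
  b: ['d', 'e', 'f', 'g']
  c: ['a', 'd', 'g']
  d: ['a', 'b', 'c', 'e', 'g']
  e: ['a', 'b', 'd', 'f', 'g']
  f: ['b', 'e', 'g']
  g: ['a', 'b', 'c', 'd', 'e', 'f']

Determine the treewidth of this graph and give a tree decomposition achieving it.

Treewidth 3.
One such decomposition:
Bags: B1 = {b, d, e, g}  B2 = {a, d, e, g}  B3 = {b, e, f, g}  B4 = {a, c, d, g}
Tree: B1–B2, B1–B3, B2–B4

Every bag has size at most 4, so the width is 4 − 1 = 3 and tw(G) ≤ 3. Conversely, {a, d, e, g} is a clique of size 4, and the vertices of any clique must share a bag in every tree decomposition; so some bag has ≥ 4 vertices and tw(G) ≥ 3. Hence tw(G) = 3 exactly.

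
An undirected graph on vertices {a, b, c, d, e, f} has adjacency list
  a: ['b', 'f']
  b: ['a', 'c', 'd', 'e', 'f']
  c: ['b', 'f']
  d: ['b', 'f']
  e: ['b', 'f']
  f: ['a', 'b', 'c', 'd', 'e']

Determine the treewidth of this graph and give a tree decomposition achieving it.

Every bag has size at most 3, so the width is 3 − 1 = 2 and tw(G) ≤ 2. Conversely, {b, d, f} is a clique of size 3, and the vertices of any clique must share a bag in every tree decomposition; so some bag has ≥ 3 vertices and tw(G) ≥ 2. Therefore the treewidth is 2.

Treewidth 2.
Bags: B1 = {a, b, f}  B2 = {b, c, f}  B3 = {b, d, f}  B4 = {b, e, f}
Tree: B1–B2, B1–B3, B1–B4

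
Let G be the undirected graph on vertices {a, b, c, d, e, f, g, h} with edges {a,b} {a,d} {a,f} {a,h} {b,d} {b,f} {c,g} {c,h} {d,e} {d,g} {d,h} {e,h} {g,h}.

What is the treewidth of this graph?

A width-2 tree decomposition is:
Bags: B1 = {a, d, h}  B2 = {d, g, h}  B3 = {d, e, h}  B4 = {a, b, d}  B5 = {a, b, f}  B6 = {c, g, h}
Tree: B1–B2, B1–B3, B1–B4, B4–B5, B2–B6
Each bag holds 3 vertices, so the decomposition has width 2, which upper-bounds the treewidth. For the lower bound, the 3 vertices {d, g, h} are pairwise adjacent, and any tree decomposition puts a clique entirely inside one bag — forcing width ≥ 2. Therefore the treewidth is 2.

2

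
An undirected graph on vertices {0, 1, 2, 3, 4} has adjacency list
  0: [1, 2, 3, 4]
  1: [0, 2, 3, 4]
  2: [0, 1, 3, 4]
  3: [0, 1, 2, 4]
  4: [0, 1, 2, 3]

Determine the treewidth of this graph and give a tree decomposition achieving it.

Treewidth 4.
One optimal decomposition is:
Bags: B1 = {0, 1, 2, 3, 4}
Tree: (single bag)

With just one bag of size 5, the width is 5 − 1 = 4, so tw(G) ≤ 4. For the lower bound, the 5 vertices {0, 1, 2, 3, 4} are pairwise adjacent, and any tree decomposition puts a clique entirely inside one bag — forcing width ≥ 4. Combining the bounds, tw(G) = 4.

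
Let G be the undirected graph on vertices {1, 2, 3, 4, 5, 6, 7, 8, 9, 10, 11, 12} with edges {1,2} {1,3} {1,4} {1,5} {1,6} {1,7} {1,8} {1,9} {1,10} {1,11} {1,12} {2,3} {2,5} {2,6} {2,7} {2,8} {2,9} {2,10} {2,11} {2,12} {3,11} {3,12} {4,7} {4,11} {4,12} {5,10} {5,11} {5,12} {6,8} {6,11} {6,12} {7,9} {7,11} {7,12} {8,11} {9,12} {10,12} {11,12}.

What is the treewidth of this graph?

4

A width-4 tree decomposition is:
Bags: B1 = {1, 2, 3, 11, 12}  B2 = {1, 2, 5, 11, 12}  B3 = {1, 2, 7, 11, 12}  B4 = {1, 2, 7, 9, 12}  B5 = {1, 2, 6, 11, 12}  B6 = {1, 4, 7, 11, 12}  B7 = {1, 2, 6, 8, 11}  B8 = {1, 2, 5, 10, 12}
Tree: B1–B2, B2–B3, B3–B4, B1–B5, B3–B6, B5–B7, B2–B8
The largest bag has 5 vertices, giving width 4; this decomposition certifies tw(G) ≤ 4. On the other hand G contains the 5-clique {1, 2, 6, 8, 11}. A clique must lie in a single bag of any decomposition, so no decomposition can have width below 4. Combining the bounds, tw(G) = 4.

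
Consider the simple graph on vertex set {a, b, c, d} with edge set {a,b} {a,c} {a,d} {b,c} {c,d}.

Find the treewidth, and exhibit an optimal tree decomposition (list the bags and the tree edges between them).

Treewidth 2.
One such decomposition:
Bags: B1 = {a, c, d}  B2 = {a, b, c}
Tree: B1–B2

Every bag has size at most 3, so the width is 3 − 1 = 2 and tw(G) ≤ 2. On the other hand G contains the 3-clique {a, c, d}. A clique must lie in a single bag of any decomposition, so no decomposition can have width below 2. Hence tw(G) = 2 exactly.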